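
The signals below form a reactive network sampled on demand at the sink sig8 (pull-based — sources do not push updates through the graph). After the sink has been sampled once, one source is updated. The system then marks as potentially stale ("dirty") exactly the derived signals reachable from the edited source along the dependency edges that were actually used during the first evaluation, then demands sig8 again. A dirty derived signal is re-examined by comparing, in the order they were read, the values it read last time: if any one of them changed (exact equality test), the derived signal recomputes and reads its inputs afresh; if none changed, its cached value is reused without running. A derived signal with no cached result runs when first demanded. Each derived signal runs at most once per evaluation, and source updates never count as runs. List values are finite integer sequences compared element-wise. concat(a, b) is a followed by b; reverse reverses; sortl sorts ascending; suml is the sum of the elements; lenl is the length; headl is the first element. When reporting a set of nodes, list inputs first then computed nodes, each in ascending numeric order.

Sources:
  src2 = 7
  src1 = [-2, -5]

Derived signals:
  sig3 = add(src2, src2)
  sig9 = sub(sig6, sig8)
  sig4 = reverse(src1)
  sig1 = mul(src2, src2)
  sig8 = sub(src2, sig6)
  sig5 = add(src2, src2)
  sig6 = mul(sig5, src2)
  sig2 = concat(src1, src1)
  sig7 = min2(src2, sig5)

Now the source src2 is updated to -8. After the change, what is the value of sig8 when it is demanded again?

sig8 now evaluates to -136.

Initial pass — values computed on the first demand:
  sig5 = add(7, 7) = 14
  sig6 = mul(14, 7) = 98
  sig8 = sub(7, 98) = -91

Second demand — change propagation:
  sig5: re-runs because src2 7->-8; src2 7->-8; new result -16.
  sig6: re-runs because sig5 14->-16; src2 7->-8; new result 128.
  sig8: re-runs because src2 7->-8; sig6 98->128; new result -136.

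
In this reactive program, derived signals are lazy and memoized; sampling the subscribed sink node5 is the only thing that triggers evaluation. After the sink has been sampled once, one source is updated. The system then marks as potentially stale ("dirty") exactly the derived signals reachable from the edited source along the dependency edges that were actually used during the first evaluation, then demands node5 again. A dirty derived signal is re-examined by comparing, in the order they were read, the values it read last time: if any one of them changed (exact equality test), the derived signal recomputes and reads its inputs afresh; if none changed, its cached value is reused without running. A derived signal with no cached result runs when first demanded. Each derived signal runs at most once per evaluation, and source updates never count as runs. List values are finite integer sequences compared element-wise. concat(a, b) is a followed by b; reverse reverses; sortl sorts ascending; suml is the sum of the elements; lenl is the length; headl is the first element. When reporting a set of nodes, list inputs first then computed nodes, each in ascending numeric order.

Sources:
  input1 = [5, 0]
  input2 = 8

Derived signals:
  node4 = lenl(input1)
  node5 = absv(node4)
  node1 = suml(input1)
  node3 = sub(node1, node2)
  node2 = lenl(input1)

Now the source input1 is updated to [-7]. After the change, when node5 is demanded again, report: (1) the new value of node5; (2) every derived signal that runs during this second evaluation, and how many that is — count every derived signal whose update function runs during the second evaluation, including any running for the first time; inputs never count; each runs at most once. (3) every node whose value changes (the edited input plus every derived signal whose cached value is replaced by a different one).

Demanding node5 again yields 1.
2 derived signals run: node4, node5.
The nodes whose values change: input1, node4, node5.

First demand of the output computes:
  node4 = lenl([5, 0]) = 2
  node5 = absv(2) = 2

After the edit, cleaning proceeds:
  node4: a read changed (input1 [5, 0]->[-7]) — executes, giving 1.
  node5: a read changed (node4 2->1) — executes, giving 1.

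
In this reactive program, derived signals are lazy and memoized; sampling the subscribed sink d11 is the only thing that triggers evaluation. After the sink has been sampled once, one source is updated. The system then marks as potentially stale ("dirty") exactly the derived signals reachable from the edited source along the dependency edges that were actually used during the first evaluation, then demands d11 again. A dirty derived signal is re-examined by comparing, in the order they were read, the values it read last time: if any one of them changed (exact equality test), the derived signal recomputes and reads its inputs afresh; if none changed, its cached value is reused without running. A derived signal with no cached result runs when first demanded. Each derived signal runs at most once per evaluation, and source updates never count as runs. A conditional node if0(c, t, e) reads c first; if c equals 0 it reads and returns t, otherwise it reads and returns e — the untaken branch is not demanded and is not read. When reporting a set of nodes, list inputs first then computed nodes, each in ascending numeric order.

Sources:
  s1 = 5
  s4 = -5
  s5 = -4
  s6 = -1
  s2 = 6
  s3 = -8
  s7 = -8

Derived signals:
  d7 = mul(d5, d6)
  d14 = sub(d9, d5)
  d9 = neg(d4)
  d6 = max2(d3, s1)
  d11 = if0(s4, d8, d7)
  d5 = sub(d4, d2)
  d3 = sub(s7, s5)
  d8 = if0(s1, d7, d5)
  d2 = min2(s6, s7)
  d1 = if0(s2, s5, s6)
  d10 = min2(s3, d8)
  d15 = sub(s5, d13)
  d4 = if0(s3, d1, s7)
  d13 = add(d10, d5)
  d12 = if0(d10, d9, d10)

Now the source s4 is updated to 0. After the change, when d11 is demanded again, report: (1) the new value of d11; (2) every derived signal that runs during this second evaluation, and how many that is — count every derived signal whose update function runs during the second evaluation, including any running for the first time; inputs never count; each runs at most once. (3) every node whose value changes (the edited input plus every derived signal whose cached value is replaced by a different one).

Demanding d11 again yields 0.
2 derived signals run: d8, d11.
The nodes whose values change: s4.
Note the branch switch — d8 had no cache and runs now for the first time.

First demand of the output computes:
  d2 = min2(-1, -8) = -8
  d3 = sub(-8, -4) = -4
  d4 = if0(s3=-8 -> else branch s7) = -8
  d5 = sub(-8, -8) = 0
  d6 = max2(-4, 5) = 5
  d7 = mul(0, 5) = 0
  d11 = if0(s4=-5 -> else branch d7) = 0

After the edit, cleaning proceeds:
  d8: had never run; runs now, result 0.
  d11: a read changed (s4 -5->0) — executes, giving 0 — identical to its old value.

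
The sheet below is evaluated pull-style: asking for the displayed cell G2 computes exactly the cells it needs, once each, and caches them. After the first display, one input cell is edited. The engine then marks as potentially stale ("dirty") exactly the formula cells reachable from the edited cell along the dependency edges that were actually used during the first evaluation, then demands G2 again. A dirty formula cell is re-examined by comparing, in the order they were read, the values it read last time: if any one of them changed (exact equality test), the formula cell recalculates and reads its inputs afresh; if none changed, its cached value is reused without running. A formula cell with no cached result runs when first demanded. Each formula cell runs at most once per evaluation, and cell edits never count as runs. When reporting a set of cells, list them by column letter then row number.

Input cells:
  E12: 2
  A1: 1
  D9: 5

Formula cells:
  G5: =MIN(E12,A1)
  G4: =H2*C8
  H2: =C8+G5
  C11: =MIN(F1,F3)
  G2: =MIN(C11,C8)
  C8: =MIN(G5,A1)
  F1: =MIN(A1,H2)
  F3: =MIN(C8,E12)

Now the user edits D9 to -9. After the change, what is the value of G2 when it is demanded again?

Demanding G2 again yields 1.
Note the shortcut — nothing in the graph depends on D9 at all, so no recomputation happens.

First demand of the output computes:
  G5 = MIN(2, 1) = 1
  C8 = MIN(1, 1) = 1
  F3 = MIN(1, 2) = 1
  H2 = 1 + 1 = 2
  F1 = MIN(1, 2) = 1
  C11 = MIN(1, 1) = 1
  G2 = MIN(1, 1) = 1

After the edit, cleaning proceeds:
  no node depends on D9 at all; the second demand re-runs nothing.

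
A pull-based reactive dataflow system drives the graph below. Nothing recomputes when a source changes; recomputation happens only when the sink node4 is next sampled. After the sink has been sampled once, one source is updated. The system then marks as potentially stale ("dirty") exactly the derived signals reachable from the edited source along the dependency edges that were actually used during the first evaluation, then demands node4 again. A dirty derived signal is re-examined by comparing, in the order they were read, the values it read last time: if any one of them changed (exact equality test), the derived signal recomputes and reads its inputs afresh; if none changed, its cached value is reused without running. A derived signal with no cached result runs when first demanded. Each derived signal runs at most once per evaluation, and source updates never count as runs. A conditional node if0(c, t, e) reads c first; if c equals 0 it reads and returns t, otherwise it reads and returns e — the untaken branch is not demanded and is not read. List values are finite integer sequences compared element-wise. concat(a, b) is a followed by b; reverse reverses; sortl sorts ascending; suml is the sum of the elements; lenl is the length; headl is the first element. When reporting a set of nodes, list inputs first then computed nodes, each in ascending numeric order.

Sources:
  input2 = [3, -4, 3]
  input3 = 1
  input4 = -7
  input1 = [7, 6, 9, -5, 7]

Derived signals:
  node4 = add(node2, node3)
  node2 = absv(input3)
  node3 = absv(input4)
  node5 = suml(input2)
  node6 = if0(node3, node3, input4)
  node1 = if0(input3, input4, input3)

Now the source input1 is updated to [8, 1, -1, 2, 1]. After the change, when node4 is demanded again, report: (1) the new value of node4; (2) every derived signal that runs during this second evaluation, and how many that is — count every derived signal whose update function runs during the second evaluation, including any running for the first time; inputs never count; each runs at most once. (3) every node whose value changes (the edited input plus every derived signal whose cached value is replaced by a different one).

First evaluation (everything demanded from the output):
  node2 = absv(1) = 1
  node3 = absv(-7) = 7
  node4 = add(1, 7) = 8

Propagation after the edit:
  input1 feeds no computation that the output demands — nothing is marked dirty and nothing runs.

Key observation: input1 is never demanded by the output, so the edit triggers no recomputation at all.

New value of node4: 8.
Derived signals that run: none — 0 in total.
Values that change: input1.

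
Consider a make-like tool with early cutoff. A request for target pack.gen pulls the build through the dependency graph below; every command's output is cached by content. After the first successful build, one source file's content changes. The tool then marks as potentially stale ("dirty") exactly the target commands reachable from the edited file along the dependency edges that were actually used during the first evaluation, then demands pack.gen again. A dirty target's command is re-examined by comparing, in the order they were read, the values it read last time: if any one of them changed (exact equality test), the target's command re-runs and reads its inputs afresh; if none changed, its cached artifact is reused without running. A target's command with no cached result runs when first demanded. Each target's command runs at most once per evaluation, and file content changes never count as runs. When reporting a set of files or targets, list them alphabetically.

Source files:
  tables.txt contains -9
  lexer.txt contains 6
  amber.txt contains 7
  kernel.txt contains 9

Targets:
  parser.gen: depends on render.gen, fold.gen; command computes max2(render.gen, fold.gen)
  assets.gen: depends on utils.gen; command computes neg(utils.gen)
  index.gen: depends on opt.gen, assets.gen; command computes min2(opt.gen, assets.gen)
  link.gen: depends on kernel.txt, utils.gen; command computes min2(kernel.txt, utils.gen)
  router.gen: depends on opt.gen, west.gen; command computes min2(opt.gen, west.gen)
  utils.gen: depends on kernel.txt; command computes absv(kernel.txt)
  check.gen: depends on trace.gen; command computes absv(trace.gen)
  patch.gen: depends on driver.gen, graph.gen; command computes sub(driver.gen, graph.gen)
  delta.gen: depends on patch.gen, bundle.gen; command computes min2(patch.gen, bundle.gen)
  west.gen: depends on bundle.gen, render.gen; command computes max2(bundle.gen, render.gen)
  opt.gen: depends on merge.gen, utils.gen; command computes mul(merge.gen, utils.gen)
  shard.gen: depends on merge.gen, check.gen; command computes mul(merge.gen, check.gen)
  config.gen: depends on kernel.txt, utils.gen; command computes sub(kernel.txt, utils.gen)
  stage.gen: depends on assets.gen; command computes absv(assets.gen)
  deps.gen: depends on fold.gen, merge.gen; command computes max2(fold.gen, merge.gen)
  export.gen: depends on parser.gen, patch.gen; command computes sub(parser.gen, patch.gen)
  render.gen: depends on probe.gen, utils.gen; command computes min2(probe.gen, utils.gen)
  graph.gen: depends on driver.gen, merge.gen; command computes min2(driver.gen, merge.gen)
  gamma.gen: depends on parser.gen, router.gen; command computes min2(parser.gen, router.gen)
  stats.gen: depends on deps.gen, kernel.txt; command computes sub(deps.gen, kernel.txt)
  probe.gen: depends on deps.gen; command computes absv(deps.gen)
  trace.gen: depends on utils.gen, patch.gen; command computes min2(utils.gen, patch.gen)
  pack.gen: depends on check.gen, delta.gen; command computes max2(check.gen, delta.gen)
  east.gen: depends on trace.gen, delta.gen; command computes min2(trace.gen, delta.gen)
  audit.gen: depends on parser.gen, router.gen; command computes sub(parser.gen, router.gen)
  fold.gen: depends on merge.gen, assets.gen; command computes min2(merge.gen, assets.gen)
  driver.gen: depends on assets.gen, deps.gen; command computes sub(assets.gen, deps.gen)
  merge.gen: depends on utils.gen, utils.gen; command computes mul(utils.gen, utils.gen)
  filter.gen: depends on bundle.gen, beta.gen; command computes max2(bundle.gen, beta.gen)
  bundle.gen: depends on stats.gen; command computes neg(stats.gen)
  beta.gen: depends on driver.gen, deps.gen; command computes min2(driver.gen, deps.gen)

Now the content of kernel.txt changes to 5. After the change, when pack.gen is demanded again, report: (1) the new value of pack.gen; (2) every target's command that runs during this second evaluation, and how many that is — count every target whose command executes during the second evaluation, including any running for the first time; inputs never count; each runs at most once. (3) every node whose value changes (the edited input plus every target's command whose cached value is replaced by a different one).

First demand of the output computes:
  utils.gen = absv(9) = 9
  assets.gen = neg(9) = -9
  merge.gen = mul(9, 9) = 81
  fold.gen = min2(81, -9) = -9
  deps.gen = max2(-9, 81) = 81
  driver.gen = sub(-9, 81) = -90
  graph.gen = min2(-90, 81) = -90
  patch.gen = sub(-90, -90) = 0
  stats.gen = sub(81, 9) = 72
  bundle.gen = neg(72) = -72
  delta.gen = min2(0, -72) = -72
  trace.gen = min2(9, 0) = 0
  check.gen = absv(0) = 0
  pack.gen = max2(0, -72) = 0

After the edit, cleaning proceeds:
  utils.gen: a read changed (kernel.txt 9->5) — executes, giving 5.
  assets.gen: a read changed (utils.gen 9->5) — executes, giving -5.
  merge.gen: a read changed (utils.gen 9->5; utils.gen 9->5) — executes, giving 25.
  fold.gen: a read changed (merge.gen 81->25; assets.gen -9->-5) — executes, giving -5.
  deps.gen: a read changed (fold.gen -9->-5; merge.gen 81->25) — executes, giving 25.
  driver.gen: a read changed (assets.gen -9->-5; deps.gen 81->25) — executes, giving -30.
  graph.gen: a read changed (driver.gen -90->-30; merge.gen 81->25) — executes, giving -30.
  patch.gen: a read changed (driver.gen -90->-30; graph.gen -90->-30) — executes, giving 0 — identical to its old value.
  stats.gen: a read changed (deps.gen 81->25; kernel.txt 9->5) — executes, giving 20.
  bundle.gen: a read changed (stats.gen 72->20) — executes, giving -20.
  delta.gen: a read changed (bundle.gen -72->-20) — executes, giving -20.
  trace.gen: a read changed (utils.gen 9->5) — executes, giving 0 — identical to its old value.
  check.gen: dirty, but its reads are unchanged (trace.gen unchanged); cached 0 stands.
  pack.gen: a read changed (delta.gen -72->-20) — executes, giving 0 — identical to its old value.

Note where the cutoff bites: check.gen is checked, finds nothing changed, and keeps its cache.

Demanding pack.gen again yields 0.
13 target commands run: assets.gen, bundle.gen, delta.gen, deps.gen, driver.gen, fold.gen, graph.gen, merge.gen, pack.gen, patch.gen, stats.gen, trace.gen, utils.gen.
The nodes whose values change: assets.gen, bundle.gen, delta.gen, deps.gen, driver.gen, fold.gen, graph.gen, kernel.txt, merge.gen, stats.gen, utils.gen.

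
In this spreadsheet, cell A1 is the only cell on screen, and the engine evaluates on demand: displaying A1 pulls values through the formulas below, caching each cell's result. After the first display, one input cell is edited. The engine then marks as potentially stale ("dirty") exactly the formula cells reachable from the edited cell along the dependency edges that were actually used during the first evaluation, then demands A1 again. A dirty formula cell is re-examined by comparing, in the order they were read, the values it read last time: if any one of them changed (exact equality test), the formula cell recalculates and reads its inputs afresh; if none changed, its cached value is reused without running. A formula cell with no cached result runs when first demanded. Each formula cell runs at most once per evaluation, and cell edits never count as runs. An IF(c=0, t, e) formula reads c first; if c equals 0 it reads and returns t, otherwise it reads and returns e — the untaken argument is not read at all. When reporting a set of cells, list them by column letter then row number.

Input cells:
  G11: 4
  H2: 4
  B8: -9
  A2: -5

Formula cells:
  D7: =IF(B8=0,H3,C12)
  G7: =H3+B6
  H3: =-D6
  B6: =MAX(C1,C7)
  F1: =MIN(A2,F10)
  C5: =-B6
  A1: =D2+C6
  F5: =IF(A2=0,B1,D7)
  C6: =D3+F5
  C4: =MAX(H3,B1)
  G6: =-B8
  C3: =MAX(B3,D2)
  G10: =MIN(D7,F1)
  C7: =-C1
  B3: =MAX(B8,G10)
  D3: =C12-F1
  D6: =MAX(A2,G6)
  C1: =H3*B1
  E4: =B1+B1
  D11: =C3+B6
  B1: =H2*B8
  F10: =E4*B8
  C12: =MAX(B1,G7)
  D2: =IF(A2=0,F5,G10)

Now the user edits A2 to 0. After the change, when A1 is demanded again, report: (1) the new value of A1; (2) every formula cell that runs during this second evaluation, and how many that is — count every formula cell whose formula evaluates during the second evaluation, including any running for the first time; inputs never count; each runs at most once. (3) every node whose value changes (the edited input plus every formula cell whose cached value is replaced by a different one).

A1 now evaluates to 243.
Run set: A1, C6, D2, D3, D6, F1, F5 (7 run).
Changed values: A1, A2, C6, D2, D3, F1, F5.
The important point: the flipped condition redirects demand; D7, G10 are left stale, never re-checked.

Initial pass — values computed on the first demand:
  B1 = 4 * -9 = -36
  E4 = -36 + -36 = -72
  F10 = -72 * -9 = 648
  F1 = MIN(-5, 648) = -5
  G6 = -(-9) = 9
  D6 = MAX(-5, 9) = 9
  H3 = -(9) = -9
  C1 = -9 * -36 = 324
  C7 = -(324) = -324
  B6 = MAX(324, -324) = 324
  G7 = -9 + 324 = 315
  C12 = MAX(-36, 315) = 315
  D3 = 315 - -5 = 320
  D7 = IF(B8=0: B8=-9 -> else branch C12) = 315
  F5 = IF(A2=0: A2=-5 -> else branch D7) = 315
  C6 = 320 + 315 = 635
  G10 = MIN(315, -5) = -5
  D2 = IF(A2=0: A2=-5 -> else branch G10) = -5
  A1 = -5 + 635 = 630

Second demand — change propagation:
  D6: re-runs because A2 -5->0; new result 9 (unchanged).
  F1: re-runs because A2 -5->0; new result 0.
  H3: re-examined; everything it read last time is the same (D6 unchanged) — cache -9 kept, no run.
  C1: re-examined; everything it read last time is the same (H3 unchanged, B1 unchanged) — cache 324 kept, no run.
  C7: re-examined; everything it read last time is the same (C1 unchanged) — cache -324 kept, no run.
  B6: re-examined; everything it read last time is the same (C1 unchanged, C7 unchanged) — cache 324 kept, no run.
  G7: re-examined; everything it read last time is the same (H3 unchanged, B6 unchanged) — cache 315 kept, no run.
  C12: re-examined; everything it read last time is the same (B1 unchanged, G7 unchanged) — cache 315 kept, no run.
  D3: re-runs because F1 -5->0; new result 315.
  D7: dirty yet unreached — the second evaluation never asks for it.
  F5: re-runs because A2 -5->0; new result -36.
  C6: re-runs because D3 320->315; F5 315->-36; new result 279.
  G10: dirty yet unreached — the second evaluation never asks for it.
  D2: re-runs because A2 -5->0; new result -36.
  A1: re-runs because D2 -5->-36; C6 635->279; new result 243.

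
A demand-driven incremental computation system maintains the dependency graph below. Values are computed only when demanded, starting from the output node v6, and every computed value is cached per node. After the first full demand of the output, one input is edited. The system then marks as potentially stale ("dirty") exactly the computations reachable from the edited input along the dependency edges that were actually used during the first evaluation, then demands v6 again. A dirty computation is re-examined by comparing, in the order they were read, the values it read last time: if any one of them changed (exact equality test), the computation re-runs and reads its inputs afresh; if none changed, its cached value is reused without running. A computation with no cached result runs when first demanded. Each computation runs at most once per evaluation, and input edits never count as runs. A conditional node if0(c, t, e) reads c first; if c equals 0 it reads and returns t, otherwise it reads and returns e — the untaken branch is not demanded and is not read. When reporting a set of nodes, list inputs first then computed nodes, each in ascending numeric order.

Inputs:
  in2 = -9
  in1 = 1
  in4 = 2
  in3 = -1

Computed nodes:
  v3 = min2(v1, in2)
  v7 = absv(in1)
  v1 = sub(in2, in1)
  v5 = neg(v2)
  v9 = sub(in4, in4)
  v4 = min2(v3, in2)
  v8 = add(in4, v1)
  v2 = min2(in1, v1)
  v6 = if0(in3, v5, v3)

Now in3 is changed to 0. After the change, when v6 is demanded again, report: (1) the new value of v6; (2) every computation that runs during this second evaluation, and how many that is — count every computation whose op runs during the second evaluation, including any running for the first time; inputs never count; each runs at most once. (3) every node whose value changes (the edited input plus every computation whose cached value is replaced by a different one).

New value of v6: 10.
Computations that run: v2, v5, v6 — 3 in total.
Values that change: in3, v6.
Key observation: a condition flipped, so demand reaches new nodes — v2, v5 run for the first time.

First evaluation (everything demanded from the output):
  v1 = sub(-9, 1) = -10
  v3 = min2(-10, -9) = -10
  v6 = if0(in3=-1 -> else branch v3) = -10

Propagation after the edit:
  v2: demanded for the first time — runs, produces -10.
  v5: demanded for the first time — runs, produces 10.
  v6: runs — in3 -1->0; result 10.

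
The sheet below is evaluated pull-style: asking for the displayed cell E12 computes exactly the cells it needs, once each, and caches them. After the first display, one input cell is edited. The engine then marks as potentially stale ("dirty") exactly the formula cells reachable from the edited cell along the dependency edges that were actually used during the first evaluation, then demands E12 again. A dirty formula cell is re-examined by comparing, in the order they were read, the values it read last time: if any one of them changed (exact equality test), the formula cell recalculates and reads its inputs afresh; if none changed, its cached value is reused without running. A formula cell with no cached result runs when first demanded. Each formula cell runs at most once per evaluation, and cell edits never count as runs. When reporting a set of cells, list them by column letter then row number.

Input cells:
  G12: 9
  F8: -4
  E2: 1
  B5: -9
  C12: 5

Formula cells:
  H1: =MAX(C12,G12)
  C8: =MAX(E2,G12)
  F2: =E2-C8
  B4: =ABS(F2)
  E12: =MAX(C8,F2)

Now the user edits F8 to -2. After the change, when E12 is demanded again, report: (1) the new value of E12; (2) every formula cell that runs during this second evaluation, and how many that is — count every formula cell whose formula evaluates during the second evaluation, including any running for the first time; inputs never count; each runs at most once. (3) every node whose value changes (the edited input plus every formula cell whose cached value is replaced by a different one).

Demanding E12 again yields 9.
0 formula cells run: none.
The nodes whose values change: F8.
Note the shortcut — nothing in the graph depends on F8 at all, so no recomputation happens.

First demand of the output computes:
  C8 = MAX(1, 9) = 9
  F2 = 1 - 9 = -8
  E12 = MAX(9, -8) = 9

After the edit, cleaning proceeds:
  no node depends on F8 at all; the second demand re-runs nothing.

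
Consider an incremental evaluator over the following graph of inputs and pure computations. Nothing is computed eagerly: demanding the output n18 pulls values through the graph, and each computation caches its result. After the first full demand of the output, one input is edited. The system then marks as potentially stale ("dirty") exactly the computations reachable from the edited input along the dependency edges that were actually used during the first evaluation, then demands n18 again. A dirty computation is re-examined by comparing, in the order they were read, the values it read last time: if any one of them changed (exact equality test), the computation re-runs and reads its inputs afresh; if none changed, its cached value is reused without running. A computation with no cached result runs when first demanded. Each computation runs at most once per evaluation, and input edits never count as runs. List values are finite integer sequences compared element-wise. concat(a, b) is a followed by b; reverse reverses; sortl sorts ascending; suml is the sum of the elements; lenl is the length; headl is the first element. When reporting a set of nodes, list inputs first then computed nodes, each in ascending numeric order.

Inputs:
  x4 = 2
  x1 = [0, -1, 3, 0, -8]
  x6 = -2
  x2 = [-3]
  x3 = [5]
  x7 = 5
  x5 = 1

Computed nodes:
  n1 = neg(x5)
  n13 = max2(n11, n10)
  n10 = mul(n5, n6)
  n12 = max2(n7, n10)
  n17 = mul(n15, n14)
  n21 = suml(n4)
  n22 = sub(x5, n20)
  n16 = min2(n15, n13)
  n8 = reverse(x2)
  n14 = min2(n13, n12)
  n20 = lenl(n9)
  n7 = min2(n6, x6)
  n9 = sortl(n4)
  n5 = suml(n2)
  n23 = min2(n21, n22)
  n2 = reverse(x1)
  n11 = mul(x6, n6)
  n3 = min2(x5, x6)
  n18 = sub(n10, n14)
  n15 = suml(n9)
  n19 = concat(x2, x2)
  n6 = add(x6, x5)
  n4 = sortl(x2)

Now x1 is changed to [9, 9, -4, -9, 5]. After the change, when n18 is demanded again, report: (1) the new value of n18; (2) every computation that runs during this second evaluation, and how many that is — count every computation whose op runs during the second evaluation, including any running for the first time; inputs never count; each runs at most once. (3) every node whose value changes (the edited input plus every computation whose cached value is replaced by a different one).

Initial pass — values computed on the first demand:
  n2 = reverse([0, -1, 3, 0, -8]) = [-8, 0, 3, -1, 0]
  n5 = suml([-8, 0, 3, -1, 0]) = -6
  n6 = add(-2, 1) = -1
  n7 = min2(-1, -2) = -2
  n10 = mul(-6, -1) = 6
  n11 = mul(-2, -1) = 2
  n12 = max2(-2, 6) = 6
  n13 = max2(2, 6) = 6
  n14 = min2(6, 6) = 6
  n18 = sub(6, 6) = 0

Second demand — change propagation:
  n2: re-runs because x1 [0, -1, 3, 0, -8]->[9, 9, -4, -9, 5]; new result [5, -9, -4, 9, 9].
  n5: re-runs because n2 [-8, 0, 3, -1, 0]->[5, -9, -4, 9, 9]; new result 10.
  n10: re-runs because n5 -6->10; new result -10.
  n12: re-runs because n10 6->-10; new result -2.
  n13: re-runs because n10 6->-10; new result 2.
  n14: re-runs because n13 6->2; n12 6->-2; new result -2.
  n18: re-runs because n10 6->-10; n14 6->-2; new result -8.

n18 now evaluates to -8.
Run set: n2, n5, n10, n12, n13, n14, n18 (7 run).
Changed values: x1, n2, n5, n10, n12, n13, n14, n18.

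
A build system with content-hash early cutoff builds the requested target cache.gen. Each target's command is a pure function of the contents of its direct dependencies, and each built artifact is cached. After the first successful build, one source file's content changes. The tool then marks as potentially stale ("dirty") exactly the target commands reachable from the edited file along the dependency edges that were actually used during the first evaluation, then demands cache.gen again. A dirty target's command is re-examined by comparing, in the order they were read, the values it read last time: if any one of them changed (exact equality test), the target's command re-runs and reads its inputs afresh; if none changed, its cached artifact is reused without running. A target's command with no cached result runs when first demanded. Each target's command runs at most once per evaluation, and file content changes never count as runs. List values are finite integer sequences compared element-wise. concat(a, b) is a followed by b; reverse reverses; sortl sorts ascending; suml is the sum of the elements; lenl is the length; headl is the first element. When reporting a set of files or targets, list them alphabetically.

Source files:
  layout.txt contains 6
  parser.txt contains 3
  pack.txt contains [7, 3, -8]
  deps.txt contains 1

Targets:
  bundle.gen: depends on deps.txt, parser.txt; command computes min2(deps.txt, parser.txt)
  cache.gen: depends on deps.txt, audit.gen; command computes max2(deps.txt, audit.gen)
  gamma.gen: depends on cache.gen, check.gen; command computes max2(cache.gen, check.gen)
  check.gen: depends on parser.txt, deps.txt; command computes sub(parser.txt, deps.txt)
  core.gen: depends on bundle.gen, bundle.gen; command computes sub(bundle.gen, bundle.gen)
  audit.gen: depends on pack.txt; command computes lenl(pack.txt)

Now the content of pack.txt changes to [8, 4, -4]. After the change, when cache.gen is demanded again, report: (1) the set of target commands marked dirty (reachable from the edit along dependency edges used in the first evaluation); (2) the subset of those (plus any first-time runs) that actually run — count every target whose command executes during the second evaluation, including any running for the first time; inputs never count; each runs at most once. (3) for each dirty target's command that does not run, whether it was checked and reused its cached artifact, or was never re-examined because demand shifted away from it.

Marked dirty: audit.gen, cache.gen.
Target commands that run: audit.gen — 1 in total.
Checked but reused from cache: cache.gen.
Key observation: the change is absorbed at audit.gen — it re-runs but produces the same value, and the output's value is unchanged.

First evaluation (everything demanded from the output):
  audit.gen = lenl([7, 3, -8]) = 3
  cache.gen = max2(1, 3) = 3

Propagation after the edit:
  audit.gen: runs — pack.txt [7, 3, -8]->[8, 4, -4]; result 3 (same value as before).
  cache.gen: checked — values it read are unchanged (deps.txt unchanged, audit.gen unchanged); reused cached 3 without running.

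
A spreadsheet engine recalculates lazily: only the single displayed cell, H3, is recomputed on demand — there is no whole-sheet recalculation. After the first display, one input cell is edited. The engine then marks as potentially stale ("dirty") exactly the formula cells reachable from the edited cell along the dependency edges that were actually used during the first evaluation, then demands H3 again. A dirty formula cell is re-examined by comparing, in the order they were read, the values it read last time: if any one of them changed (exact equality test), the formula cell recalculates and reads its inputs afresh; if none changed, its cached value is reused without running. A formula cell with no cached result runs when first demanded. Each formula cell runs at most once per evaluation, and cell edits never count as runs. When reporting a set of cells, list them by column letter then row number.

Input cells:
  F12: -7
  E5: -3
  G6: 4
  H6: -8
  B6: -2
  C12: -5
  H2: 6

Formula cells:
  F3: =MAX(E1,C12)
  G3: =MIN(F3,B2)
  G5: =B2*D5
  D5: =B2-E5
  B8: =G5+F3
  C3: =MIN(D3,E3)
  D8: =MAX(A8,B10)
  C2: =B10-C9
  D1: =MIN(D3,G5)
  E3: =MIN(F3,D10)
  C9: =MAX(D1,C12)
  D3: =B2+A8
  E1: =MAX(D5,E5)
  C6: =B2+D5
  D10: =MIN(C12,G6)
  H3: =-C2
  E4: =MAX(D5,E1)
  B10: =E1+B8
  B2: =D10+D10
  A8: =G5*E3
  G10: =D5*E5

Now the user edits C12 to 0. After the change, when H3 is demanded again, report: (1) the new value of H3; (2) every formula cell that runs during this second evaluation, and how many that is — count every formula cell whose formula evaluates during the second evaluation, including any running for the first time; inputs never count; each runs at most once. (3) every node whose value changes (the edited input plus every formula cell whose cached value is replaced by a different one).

New value of H3: -6.
Formula cells that run: A8, B2, B8, B10, C2, C9, D1, D3, D5, D10, E1, E3, F3, G5, H3 — 15 in total.
Values that change: A8, B2, B8, B10, C2, C9, C12, D1, D3, D5, D10, E1, E3, F3, G5, H3.

First evaluation (everything demanded from the output):
  D10 = MIN(-5, 4) = -5
  B2 = -5 + -5 = -10
  D5 = -10 - -3 = -7
  E1 = MAX(-7, -3) = -3
  F3 = MAX(-3, -5) = -3
  E3 = MIN(-3, -5) = -5
  G5 = -10 * -7 = 70
  A8 = 70 * -5 = -350
  B8 = 70 + -3 = 67
  B10 = -3 + 67 = 64
  D3 = -10 + -350 = -360
  D1 = MIN(-360, 70) = -360
  C9 = MAX(-360, -5) = -5
  C2 = 64 - -5 = 69
  H3 = -(69) = -69

Propagation after the edit:
  D10: runs — C12 -5->0; result 0.
  B2: runs — D10 -5->0; D10 -5->0; result 0.
  D5: runs — B2 -10->0; result 3.
  E1: runs — D5 -7->3; result 3.
  F3: runs — E1 -3->3; C12 -5->0; result 3.
  E3: runs — F3 -3->3; D10 -5->0; result 0.
  G5: runs — B2 -10->0; D5 -7->3; result 0.
  A8: runs — G5 70->0; E3 -5->0; result 0.
  B8: runs — G5 70->0; F3 -3->3; result 3.
  B10: runs — E1 -3->3; B8 67->3; result 6.
  D3: runs — B2 -10->0; A8 -350->0; result 0.
  D1: runs — D3 -360->0; G5 70->0; result 0.
  C9: runs — D1 -360->0; C12 -5->0; result 0.
  C2: runs — B10 64->6; C9 -5->0; result 6.
  H3: runs — C2 69->6; result -6.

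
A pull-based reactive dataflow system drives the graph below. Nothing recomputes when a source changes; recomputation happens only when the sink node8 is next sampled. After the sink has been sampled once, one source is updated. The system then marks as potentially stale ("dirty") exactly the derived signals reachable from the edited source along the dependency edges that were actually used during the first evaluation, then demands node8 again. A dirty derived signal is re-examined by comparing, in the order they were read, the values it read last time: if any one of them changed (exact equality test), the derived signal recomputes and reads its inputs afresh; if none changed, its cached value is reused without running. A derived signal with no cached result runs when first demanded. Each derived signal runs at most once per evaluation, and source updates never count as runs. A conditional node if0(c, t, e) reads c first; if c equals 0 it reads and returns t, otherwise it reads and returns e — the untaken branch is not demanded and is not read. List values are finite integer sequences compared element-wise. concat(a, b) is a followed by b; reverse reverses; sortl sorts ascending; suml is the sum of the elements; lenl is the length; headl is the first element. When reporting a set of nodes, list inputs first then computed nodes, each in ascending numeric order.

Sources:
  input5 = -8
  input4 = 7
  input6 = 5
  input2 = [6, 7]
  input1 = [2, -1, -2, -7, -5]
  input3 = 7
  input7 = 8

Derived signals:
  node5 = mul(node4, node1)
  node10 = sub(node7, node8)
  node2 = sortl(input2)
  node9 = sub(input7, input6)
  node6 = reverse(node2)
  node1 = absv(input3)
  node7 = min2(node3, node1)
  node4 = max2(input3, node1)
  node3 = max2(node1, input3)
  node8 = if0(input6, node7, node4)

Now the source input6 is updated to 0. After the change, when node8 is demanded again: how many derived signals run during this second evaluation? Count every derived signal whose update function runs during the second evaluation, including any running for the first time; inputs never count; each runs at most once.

Derived signals that run: node3, node7, node8 — 3 in total.
Key observation: a condition flipped, so demand reaches new nodes — node3, node7 run for the first time.

First evaluation (everything demanded from the output):
  node1 = absv(7) = 7
  node4 = max2(7, 7) = 7
  node8 = if0(input6=5 -> else branch node4) = 7

Propagation after the edit:
  node3: demanded for the first time — runs, produces 7.
  node7: demanded for the first time — runs, produces 7.
  node8: runs — input6 5->0; result 7 (same value as before).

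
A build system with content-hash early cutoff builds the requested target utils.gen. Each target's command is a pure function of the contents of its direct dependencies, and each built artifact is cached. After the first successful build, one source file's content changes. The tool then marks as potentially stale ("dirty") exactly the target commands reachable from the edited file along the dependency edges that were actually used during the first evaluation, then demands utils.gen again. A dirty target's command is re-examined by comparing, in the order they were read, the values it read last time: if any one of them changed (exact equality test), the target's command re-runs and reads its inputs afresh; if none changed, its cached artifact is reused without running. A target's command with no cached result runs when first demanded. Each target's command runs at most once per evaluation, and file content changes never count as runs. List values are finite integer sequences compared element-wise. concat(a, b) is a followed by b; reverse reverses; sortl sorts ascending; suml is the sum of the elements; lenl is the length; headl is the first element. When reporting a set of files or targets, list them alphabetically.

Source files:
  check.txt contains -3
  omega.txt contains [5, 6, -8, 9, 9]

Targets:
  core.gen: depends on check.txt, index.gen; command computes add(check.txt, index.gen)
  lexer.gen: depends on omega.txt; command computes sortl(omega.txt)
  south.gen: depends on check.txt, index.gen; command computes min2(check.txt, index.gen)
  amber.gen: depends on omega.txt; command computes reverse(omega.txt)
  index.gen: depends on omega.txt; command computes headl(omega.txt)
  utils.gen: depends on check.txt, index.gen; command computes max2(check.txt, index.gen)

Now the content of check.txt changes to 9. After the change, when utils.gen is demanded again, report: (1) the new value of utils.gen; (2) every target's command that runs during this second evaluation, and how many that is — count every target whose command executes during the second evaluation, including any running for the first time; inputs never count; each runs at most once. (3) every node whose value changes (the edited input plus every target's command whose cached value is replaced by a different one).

New value of utils.gen: 9.
Target commands that run: utils.gen — 1 in total.
Values that change: check.txt, utils.gen.

First evaluation (everything demanded from the output):
  index.gen = headl([5, 6, -8, 9, 9]) = 5
  utils.gen = max2(-3, 5) = 5

Propagation after the edit:
  utils.gen: runs — check.txt -3->9; result 9.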